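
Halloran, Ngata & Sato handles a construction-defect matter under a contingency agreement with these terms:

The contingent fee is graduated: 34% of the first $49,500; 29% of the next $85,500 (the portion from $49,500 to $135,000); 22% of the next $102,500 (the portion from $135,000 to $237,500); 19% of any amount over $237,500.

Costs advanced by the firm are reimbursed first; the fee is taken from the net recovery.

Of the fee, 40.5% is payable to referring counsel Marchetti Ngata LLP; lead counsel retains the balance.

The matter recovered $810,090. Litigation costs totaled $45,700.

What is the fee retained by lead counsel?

Fee base (net of costs): $810,090 − $45,700 = $764,390
First $49,500 at 34% = $16,830.00
Next $85,500 at 29% = $24,795.00
Next $102,500 at 22% = $22,550.00
Remaining $526,890 at 19% = $100,109.10
Fee: $16,830.00 + $24,795.00 + $22,550.00 + $100,109.10 = $164,284.10
Referral share: 40.5% of $164,284.10 = $66,535.06; lead counsel retains $164,284.10 − $66,535.06 = $97,749.04.

$97,749.04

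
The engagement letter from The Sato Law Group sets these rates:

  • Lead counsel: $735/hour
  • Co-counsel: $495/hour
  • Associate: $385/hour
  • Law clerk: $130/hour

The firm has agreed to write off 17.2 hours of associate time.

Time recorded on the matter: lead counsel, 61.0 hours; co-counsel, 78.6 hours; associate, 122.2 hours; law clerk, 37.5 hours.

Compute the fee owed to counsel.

$129,042.00

Lead counsel: 61.0 × $735 = $44,835.00
Co-counsel: 78.6 × $495 = $38,907.00
Associate: 122.2 × $385 = $47,047.00
Law clerk: 37.5 × $130 = $4,875.00
Subtotal: $135,664.00
Write-off: 17.2 × $385 = $6,622.00
Total: $135,664.00 − $6,622.00 = $129,042.00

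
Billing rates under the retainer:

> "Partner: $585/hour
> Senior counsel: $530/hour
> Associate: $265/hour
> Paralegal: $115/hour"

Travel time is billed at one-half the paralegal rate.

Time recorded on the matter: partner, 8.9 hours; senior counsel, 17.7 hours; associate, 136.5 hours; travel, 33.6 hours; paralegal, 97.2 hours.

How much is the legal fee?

Partner: 8.9 × $585 = $5,206.50
Senior counsel: 17.7 × $530 = $9,381.00
Associate: 136.5 × $265 = $36,172.50
Paralegal: 97.2 × $115 = $11,178.00
Subtotal: $5,206.50 + $9,381.00 + $36,172.50 + $11,178.00 = $61,938.00
Travel: 33.6 × ($115 ÷ 2) = 33.6 × $57.50 = $1,932.00
Total: $61,938.00 + $1,932.00 = $63,870.00

$63,870.00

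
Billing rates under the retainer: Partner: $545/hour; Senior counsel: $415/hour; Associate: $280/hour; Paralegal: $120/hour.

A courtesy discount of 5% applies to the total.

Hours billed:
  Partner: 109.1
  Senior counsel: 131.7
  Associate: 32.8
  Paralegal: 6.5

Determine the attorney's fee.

Partner: 109.1 × $545 = $59,459.50
Senior counsel: 131.7 × $415 = $54,655.50
Associate: 32.8 × $280 = $9,184.00
Paralegal: 6.5 × $120 = $780.00
Subtotal: $124,079.00
Less 5% discount: −$6,203.95
Total: $124,079.00 − $6,203.95 = $117,875.05

$117,875.05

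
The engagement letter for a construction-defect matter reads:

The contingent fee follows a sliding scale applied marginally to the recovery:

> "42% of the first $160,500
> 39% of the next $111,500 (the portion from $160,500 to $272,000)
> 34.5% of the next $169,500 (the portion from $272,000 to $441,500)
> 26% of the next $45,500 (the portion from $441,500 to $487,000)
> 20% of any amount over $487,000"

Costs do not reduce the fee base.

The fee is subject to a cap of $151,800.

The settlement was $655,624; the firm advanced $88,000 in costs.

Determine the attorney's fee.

Fee base is the gross recovery, $655,624; costs are reimbursed separately.
First $160,500 at 42% = $67,410.00
Next $111,500 at 39% = $43,485.00
Next $169,500 at 34.5% = $58,477.50
Next $45,500 at 26% = $11,830.00
Remaining $168,624 at 20% = $33,724.80
Fee: $67,410.00 + $43,485.00 + $58,477.50 + $11,830.00 + $33,724.80 = $214,927.30
$214,927.30 exceeds the $151,800 cap, so the fee is capped at $151,800.00.

$151,800.00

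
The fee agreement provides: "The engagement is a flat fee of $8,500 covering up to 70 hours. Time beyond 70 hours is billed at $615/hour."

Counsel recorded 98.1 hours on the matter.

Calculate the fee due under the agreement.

$25,781.50

Flat fee: $8,500.00
Excess hours: 98.1 − 70 = 28.1
Overrun: 28.1 × $615 = $17,281.50
Total: $8,500.00 + $17,281.50 = $25,781.50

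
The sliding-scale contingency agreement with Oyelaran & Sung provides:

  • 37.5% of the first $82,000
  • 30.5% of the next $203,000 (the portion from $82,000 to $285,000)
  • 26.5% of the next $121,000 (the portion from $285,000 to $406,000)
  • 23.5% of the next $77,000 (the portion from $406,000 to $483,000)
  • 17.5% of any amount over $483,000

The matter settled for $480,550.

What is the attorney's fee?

First $82,000 at 37.5% = $30,750.00
Next $203,000 at 30.5% = $61,915.00
Next $121,000 at 26.5% = $32,065.00
Remaining $74,550 at 23.5% = $17,519.25
Fee: $30,750.00 + $61,915.00 + $32,065.00 + $17,519.25 = $142,249.25

$142,249.25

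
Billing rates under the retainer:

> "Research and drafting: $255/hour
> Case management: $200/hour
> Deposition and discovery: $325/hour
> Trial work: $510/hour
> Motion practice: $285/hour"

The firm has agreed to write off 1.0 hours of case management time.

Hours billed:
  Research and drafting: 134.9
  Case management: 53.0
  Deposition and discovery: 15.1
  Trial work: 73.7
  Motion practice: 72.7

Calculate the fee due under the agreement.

$108,013.50

Research and drafting: 134.9 × $255 = $34,399.50
Case management: 53.0 × $200 = $10,600.00
Deposition and discovery: 15.1 × $325 = $4,907.50
Trial work: 73.7 × $510 = $37,587.00
Motion practice: 72.7 × $285 = $20,719.50
Subtotal: $108,213.50
Write-off: 1.0 × $200 = $200.00
Total: $108,213.50 − $200.00 = $108,013.50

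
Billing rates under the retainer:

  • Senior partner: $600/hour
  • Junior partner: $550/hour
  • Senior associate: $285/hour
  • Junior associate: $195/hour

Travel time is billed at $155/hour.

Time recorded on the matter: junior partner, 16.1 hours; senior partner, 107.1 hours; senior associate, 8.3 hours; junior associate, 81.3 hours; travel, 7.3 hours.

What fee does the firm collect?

$92,465.50

Senior partner: 107.1 × $600 = $64,260.00
Junior partner: 16.1 × $550 = $8,855.00
Senior associate: 8.3 × $285 = $2,365.50
Junior associate: 81.3 × $195 = $15,853.50
Subtotal: $64,260.00 + $8,855.00 + $2,365.50 + $15,853.50 = $91,334.00
Travel: 7.3 × $155 = $1,131.50
Total: $91,334.00 + $1,131.50 = $92,465.50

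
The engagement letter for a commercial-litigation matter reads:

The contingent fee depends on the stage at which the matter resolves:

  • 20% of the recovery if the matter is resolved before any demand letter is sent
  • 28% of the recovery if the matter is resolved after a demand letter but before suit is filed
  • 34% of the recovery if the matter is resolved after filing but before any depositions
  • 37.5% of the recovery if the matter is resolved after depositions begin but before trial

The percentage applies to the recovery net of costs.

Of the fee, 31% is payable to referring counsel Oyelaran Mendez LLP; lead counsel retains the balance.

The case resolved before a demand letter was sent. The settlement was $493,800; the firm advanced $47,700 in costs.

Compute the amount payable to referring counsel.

$27,658.20

Fee base (net of costs): $493,800 − $47,700 = $446,100
The matter resolved before a demand letter was sent, so the 20% rate applies.
$446,100 × 20% = $89,220.00
Referral share: 31% of $89,220.00 = $27,658.20; lead counsel retains $89,220.00 − $27,658.20 = $61,561.80.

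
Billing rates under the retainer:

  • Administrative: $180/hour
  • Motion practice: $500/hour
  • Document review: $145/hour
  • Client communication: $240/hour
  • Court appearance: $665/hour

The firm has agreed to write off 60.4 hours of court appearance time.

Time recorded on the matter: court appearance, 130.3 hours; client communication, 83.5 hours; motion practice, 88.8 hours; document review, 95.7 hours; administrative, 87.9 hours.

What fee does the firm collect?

Administrative: 87.9 × $180 = $15,822.00
Motion practice: 88.8 × $500 = $44,400.00
Document review: 95.7 × $145 = $13,876.50
Client communication: 83.5 × $240 = $20,040.00
Court appearance: 130.3 × $665 = $86,649.50
Subtotal: $180,788.00
Write-off: 60.4 × $665 = $40,166.00
Total: $180,788.00 − $40,166.00 = $140,622.00

$140,622.00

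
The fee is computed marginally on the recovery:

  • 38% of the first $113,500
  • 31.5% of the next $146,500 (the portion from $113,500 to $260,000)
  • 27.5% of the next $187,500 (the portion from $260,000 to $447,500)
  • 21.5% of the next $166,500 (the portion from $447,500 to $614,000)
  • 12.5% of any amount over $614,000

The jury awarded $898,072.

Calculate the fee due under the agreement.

$212,146.50

First $113,500 at 38% = $43,130.00
Next $146,500 at 31.5% = $46,147.50
Next $187,500 at 27.5% = $51,562.50
Next $166,500 at 21.5% = $35,797.50
Remaining $284,072 at 12.5% = $35,509.00
Fee: $43,130.00 + $46,147.50 + $51,562.50 + $35,797.50 + $35,509.00 = $212,146.50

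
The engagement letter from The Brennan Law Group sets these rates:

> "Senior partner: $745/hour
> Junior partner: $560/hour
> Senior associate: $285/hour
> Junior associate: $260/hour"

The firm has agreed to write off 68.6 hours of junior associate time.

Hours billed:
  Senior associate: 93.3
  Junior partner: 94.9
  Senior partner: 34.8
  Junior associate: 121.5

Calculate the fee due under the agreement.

$119,414.50

Senior partner: 34.8 × $745 = $25,926.00
Junior partner: 94.9 × $560 = $53,144.00
Senior associate: 93.3 × $285 = $26,590.50
Junior associate: 121.5 × $260 = $31,590.00
Subtotal: $137,250.50
Write-off: 68.6 × $260 = $17,836.00
Total: $137,250.50 − $17,836.00 = $119,414.50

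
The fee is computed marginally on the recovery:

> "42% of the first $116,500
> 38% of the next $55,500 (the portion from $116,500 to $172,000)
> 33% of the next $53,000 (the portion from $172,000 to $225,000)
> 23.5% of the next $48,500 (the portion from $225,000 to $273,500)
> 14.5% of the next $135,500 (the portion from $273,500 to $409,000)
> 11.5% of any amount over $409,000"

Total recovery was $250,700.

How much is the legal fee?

First $116,500 at 42% = $48,930.00
Next $55,500 at 38% = $21,090.00
Next $53,000 at 33% = $17,490.00
Remaining $25,700 at 23.5% = $6,039.50
Fee: $48,930.00 + $21,090.00 + $17,490.00 + $6,039.50 = $93,549.50

$93,549.50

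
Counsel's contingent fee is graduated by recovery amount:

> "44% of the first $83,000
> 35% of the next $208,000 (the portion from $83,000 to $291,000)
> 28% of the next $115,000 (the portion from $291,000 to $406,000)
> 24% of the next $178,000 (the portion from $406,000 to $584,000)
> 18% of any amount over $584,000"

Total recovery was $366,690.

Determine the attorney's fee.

$130,513.20

First $83,000 at 44% = $36,520.00
Next $208,000 at 35% = $72,800.00
Remaining $75,690 at 28% = $21,193.20
Fee: $36,520.00 + $72,800.00 + $21,193.20 = $130,513.20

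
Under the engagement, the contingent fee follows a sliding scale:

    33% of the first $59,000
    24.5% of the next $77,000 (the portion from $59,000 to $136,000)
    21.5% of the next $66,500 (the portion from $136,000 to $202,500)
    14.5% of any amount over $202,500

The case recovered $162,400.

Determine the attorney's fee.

$44,011.00

First $59,000 at 33% = $19,470.00
Next $77,000 at 24.5% = $18,865.00
Remaining $26,400 at 21.5% = $5,676.00
Fee: $19,470.00 + $18,865.00 + $5,676.00 = $44,011.00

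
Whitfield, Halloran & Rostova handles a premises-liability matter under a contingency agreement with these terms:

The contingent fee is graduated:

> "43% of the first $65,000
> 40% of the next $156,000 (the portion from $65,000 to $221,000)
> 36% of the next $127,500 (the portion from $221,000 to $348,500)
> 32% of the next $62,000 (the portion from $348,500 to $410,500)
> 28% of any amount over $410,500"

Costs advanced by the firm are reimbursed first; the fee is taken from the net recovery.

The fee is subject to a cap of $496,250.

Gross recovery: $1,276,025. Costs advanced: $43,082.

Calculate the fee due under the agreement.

$386,374.04

Fee base (net of costs): $1,276,025 − $43,082 = $1,232,943
First $65,000 at 43% = $27,950.00
Next $156,000 at 40% = $62,400.00
Next $127,500 at 36% = $45,900.00
Next $62,000 at 32% = $19,840.00
Remaining $822,443 at 28% = $230,284.04
Fee: $27,950.00 + $62,400.00 + $45,900.00 + $19,840.00 + $230,284.04 = $386,374.04
$386,374.04 is under the $496,250 cap.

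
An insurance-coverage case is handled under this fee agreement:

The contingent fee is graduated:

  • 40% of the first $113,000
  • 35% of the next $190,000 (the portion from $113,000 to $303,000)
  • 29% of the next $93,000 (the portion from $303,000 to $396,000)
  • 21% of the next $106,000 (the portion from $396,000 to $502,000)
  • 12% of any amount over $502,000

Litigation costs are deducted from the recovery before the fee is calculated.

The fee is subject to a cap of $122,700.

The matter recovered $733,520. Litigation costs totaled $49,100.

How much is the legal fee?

$122,700.00

Fee base (net of costs): $733,520 − $49,100 = $684,420
First $113,000 at 40% = $45,200.00
Next $190,000 at 35% = $66,500.00
Next $93,000 at 29% = $26,970.00
Next $106,000 at 21% = $22,260.00
Remaining $182,420 at 12% = $21,890.40
Fee: $45,200.00 + $66,500.00 + $26,970.00 + $22,260.00 + $21,890.40 = $182,820.40
$182,820.40 exceeds the $122,700 cap, so the fee is capped at $122,700.00.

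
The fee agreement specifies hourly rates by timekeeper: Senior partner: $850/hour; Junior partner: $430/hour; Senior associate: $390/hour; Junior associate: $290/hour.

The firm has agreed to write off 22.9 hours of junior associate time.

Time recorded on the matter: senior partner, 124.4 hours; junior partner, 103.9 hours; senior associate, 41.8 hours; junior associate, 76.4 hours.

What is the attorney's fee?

$182,234.00

Senior partner: 124.4 × $850 = $105,740.00
Junior partner: 103.9 × $430 = $44,677.00
Senior associate: 41.8 × $390 = $16,302.00
Junior associate: 76.4 × $290 = $22,156.00
Subtotal: $188,875.00
Write-off: 22.9 × $290 = $6,641.00
Total: $188,875.00 − $6,641.00 = $182,234.00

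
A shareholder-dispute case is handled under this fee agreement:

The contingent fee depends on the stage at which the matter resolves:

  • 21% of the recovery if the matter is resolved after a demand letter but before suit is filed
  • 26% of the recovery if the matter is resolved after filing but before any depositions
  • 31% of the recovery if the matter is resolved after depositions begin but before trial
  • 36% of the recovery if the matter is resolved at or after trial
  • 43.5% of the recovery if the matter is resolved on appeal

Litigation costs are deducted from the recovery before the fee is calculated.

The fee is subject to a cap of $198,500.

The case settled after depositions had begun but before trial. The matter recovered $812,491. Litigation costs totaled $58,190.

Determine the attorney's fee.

$198,500.00

Fee base (net of costs): $812,491 − $58,190 = $754,301
The matter settled after depositions had begun but before trial, so the 31% rate applies.
$754,301 × 31% = $233,833.31
$233,833.31 exceeds the $198,500 cap, so the fee is capped at $198,500.00.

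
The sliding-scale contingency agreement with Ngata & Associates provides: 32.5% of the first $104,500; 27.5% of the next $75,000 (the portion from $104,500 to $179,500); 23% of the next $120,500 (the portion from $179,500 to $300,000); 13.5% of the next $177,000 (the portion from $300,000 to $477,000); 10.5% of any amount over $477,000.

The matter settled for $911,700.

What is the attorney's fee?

First $104,500 at 32.5% = $33,962.50
Next $75,000 at 27.5% = $20,625.00
Next $120,500 at 23% = $27,715.00
Next $177,000 at 13.5% = $23,895.00
Remaining $434,700 at 10.5% = $45,643.50
Fee: $33,962.50 + $20,625.00 + $27,715.00 + $23,895.00 + $45,643.50 = $151,841.00

$151,841.00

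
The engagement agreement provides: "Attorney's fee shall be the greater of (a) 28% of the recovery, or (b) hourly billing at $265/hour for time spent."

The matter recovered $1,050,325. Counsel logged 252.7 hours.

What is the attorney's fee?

(a) 28% of $1,050,325 = $294,091.00
(b) 252.7 × $265 = $66,965.50
The greater is (a): $294,091.00.

$294,091.00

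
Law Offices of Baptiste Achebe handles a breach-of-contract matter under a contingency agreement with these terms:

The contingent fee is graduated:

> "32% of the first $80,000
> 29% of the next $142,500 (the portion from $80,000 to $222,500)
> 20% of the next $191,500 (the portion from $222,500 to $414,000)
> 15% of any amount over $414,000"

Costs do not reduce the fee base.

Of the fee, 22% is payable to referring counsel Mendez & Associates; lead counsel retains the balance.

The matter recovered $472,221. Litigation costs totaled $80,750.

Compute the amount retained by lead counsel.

$88,887.36

Fee base is the gross recovery, $472,221; costs are reimbursed separately.
First $80,000 at 32% = $25,600.00
Next $142,500 at 29% = $41,325.00
Next $191,500 at 20% = $38,300.00
Remaining $58,221 at 15% = $8,733.15
Fee: $25,600.00 + $41,325.00 + $38,300.00 + $8,733.15 = $113,958.15
Referral share: 22% of $113,958.15 = $25,070.79; lead counsel retains $113,958.15 − $25,070.79 = $88,887.36.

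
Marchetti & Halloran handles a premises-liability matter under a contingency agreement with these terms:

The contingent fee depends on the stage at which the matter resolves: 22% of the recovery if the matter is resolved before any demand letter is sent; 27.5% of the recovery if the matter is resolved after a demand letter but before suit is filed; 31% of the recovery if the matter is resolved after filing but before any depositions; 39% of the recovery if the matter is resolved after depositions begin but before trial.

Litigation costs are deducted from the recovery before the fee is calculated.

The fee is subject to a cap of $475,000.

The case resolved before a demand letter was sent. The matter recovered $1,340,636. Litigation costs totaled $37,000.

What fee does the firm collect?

$286,799.92

Fee base (net of costs): $1,340,636 − $37,000 = $1,303,636
The matter resolved before a demand letter was sent, so the 22% rate applies.
$1,303,636 × 22% = $286,799.92
$286,799.92 is under the $475,000 cap.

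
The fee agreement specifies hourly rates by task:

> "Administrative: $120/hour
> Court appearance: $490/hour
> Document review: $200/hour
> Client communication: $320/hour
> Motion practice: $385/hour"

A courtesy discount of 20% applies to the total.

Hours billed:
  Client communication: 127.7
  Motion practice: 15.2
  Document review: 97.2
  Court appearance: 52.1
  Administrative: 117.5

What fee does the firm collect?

Administrative: 117.5 × $120 = $14,100.00
Court appearance: 52.1 × $490 = $25,529.00
Document review: 97.2 × $200 = $19,440.00
Client communication: 127.7 × $320 = $40,864.00
Motion practice: 15.2 × $385 = $5,852.00
Subtotal: $105,785.00
Less 20% discount: −$21,157.00
Total: $105,785.00 − $21,157.00 = $84,628.00

$84,628.00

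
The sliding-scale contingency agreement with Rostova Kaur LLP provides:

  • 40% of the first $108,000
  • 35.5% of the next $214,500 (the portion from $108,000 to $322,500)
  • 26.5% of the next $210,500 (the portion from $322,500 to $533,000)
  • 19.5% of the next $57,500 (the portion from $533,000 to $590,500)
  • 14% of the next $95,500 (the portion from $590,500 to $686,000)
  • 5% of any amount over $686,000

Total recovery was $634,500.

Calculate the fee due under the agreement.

First $108,000 at 40% = $43,200.00
Next $214,500 at 35.5% = $76,147.50
Next $210,500 at 26.5% = $55,782.50
Next $57,500 at 19.5% = $11,212.50
Remaining $44,000 at 14% = $6,160.00
Fee: $43,200.00 + $76,147.50 + $55,782.50 + $11,212.50 + $6,160.00 = $192,502.50

$192,502.50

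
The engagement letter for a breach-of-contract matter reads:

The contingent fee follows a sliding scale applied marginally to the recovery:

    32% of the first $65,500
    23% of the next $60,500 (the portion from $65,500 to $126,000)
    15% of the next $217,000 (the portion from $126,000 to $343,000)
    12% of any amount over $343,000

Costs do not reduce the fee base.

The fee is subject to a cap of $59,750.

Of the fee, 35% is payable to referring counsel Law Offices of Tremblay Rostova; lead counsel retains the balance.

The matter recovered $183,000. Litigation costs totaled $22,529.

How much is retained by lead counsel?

Fee base is the gross recovery, $183,000; costs are reimbursed separately.
First $65,500 at 32% = $20,960.00
Next $60,500 at 23% = $13,915.00
Remaining $57,000 at 15% = $8,550.00
Fee: $20,960.00 + $13,915.00 + $8,550.00 = $43,425.00
$43,425.00 is under the $59,750 cap.
Referral share: 35% of $43,425.00 = $15,198.75; lead counsel retains $43,425.00 − $15,198.75 = $28,226.25.

$28,226.25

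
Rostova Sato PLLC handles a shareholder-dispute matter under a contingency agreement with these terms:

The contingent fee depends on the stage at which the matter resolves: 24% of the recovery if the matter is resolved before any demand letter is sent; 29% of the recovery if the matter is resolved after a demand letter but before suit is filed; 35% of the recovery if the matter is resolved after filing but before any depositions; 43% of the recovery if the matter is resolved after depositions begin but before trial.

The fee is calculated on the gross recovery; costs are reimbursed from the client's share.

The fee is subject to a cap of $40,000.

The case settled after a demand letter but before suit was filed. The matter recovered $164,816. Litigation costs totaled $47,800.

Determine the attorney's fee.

Fee base is the gross recovery, $164,816; costs are reimbursed separately.
The matter settled after a demand letter but before suit was filed, so the 29% rate applies.
$164,816 × 29% = $47,796.64
$47,796.64 exceeds the $40,000 cap, so the fee is capped at $40,000.00.

$40,000.00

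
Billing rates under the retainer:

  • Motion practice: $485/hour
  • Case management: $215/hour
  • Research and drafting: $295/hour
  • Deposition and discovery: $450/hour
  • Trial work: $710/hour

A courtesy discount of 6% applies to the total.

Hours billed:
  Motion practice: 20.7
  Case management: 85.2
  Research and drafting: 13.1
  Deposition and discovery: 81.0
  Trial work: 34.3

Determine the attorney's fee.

Motion practice: 20.7 × $485 = $10,039.50
Case management: 85.2 × $215 = $18,318.00
Research and drafting: 13.1 × $295 = $3,864.50
Deposition and discovery: 81.0 × $450 = $36,450.00
Trial work: 34.3 × $710 = $24,353.00
Subtotal: $93,025.00
Less 6% discount: −$5,581.50
Total: $93,025.00 − $5,581.50 = $87,443.50

$87,443.50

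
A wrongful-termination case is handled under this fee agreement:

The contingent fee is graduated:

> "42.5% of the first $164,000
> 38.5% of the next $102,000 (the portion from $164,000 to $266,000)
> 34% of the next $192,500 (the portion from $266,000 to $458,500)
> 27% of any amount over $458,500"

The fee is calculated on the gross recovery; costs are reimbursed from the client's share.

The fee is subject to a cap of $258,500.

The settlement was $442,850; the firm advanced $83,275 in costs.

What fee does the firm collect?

Fee base is the gross recovery, $442,850; costs are reimbursed separately.
First $164,000 at 42.5% = $69,700.00
Next $102,000 at 38.5% = $39,270.00
Remaining $176,850 at 34% = $60,129.00
Fee: $69,700.00 + $39,270.00 + $60,129.00 = $169,099.00
$169,099.00 is under the $258,500 cap.

$169,099.00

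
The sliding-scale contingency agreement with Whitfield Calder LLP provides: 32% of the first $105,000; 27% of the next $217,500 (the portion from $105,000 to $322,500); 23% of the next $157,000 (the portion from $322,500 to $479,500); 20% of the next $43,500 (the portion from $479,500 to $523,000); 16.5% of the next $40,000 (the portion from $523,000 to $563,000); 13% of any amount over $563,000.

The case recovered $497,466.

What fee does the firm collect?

First $105,000 at 32% = $33,600.00
Next $217,500 at 27% = $58,725.00
Next $157,000 at 23% = $36,110.00
Remaining $17,966 at 20% = $3,593.20
Fee: $33,600.00 + $58,725.00 + $36,110.00 + $3,593.20 = $132,028.20

$132,028.20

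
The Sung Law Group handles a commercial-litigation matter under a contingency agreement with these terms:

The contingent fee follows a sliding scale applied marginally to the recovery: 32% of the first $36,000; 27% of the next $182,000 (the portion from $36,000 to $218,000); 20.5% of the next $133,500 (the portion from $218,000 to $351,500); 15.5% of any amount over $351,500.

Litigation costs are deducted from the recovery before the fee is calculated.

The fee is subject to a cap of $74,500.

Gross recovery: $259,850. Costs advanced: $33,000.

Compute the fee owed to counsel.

Fee base (net of costs): $259,850 − $33,000 = $226,850
First $36,000 at 32% = $11,520.00
Next $182,000 at 27% = $49,140.00
Remaining $8,850 at 20.5% = $1,814.25
Fee: $11,520.00 + $49,140.00 + $1,814.25 = $62,474.25
$62,474.25 is under the $74,500 cap.

$62,474.25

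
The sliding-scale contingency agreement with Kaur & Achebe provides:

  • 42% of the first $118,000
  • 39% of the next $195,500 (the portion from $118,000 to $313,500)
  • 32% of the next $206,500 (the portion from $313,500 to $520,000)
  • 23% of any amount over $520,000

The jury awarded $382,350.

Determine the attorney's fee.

$147,837.00

First $118,000 at 42% = $49,560.00
Next $195,500 at 39% = $76,245.00
Remaining $68,850 at 32% = $22,032.00
Fee: $49,560.00 + $76,245.00 + $22,032.00 = $147,837.00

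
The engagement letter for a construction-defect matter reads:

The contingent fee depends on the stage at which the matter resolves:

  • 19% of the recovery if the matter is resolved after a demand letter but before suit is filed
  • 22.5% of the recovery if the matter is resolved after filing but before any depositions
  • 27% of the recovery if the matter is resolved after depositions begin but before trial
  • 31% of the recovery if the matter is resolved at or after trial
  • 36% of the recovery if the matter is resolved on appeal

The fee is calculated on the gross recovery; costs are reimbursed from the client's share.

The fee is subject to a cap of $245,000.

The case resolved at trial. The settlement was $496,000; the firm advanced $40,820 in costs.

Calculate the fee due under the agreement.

$153,760.00

Fee base is the gross recovery, $496,000; costs are reimbursed separately.
The matter resolved at trial, so the 31% rate applies.
$496,000 × 31% = $153,760.00
$153,760.00 is under the $245,000 cap.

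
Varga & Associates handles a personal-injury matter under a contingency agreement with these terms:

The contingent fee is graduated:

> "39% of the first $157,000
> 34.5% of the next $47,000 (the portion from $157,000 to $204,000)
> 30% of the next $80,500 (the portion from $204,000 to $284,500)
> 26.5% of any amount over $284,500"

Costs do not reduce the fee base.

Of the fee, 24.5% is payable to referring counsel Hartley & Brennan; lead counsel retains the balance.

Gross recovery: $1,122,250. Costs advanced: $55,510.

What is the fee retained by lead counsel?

Fee base is the gross recovery, $1,122,250; costs are reimbursed separately.
First $157,000 at 39% = $61,230.00
Next $47,000 at 34.5% = $16,215.00
Next $80,500 at 30% = $24,150.00
Remaining $837,750 at 26.5% = $222,003.75
Fee: $61,230.00 + $16,215.00 + $24,150.00 + $222,003.75 = $323,598.75
Referral share: 24.5% of $323,598.75 = $79,281.69; lead counsel retains $323,598.75 − $79,281.69 = $244,317.06.

$244,317.06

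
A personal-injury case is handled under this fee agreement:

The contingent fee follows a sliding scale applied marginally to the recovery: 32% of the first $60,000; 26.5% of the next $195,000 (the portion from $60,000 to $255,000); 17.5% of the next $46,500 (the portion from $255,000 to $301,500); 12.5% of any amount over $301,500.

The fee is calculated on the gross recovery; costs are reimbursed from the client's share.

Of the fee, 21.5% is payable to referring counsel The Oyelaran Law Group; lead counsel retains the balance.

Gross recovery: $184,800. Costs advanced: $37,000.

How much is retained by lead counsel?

Fee base is the gross recovery, $184,800; costs are reimbursed separately.
First $60,000 at 32% = $19,200.00
Remaining $124,800 at 26.5% = $33,072.00
Fee: $19,200.00 + $33,072.00 = $52,272.00
Referral share: 21.5% of $52,272.00 = $11,238.48; lead counsel retains $52,272.00 − $11,238.48 = $41,033.52.

$41,033.52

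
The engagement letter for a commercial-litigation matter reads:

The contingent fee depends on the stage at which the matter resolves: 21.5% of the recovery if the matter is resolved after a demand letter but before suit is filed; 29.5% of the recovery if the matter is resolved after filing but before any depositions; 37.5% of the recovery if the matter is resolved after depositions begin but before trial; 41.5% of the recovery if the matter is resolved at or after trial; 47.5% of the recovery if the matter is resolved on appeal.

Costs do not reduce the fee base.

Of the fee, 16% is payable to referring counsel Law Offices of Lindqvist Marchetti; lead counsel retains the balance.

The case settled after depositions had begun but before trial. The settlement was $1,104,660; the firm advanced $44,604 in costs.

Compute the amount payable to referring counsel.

Fee base is the gross recovery, $1,104,660; costs are reimbursed separately.
The matter settled after depositions had begun but before trial, so the 37.5% rate applies.
$1,104,660 × 37.5% = $414,247.50
Referral share: 16% of $414,247.50 = $66,279.60; lead counsel retains $414,247.50 − $66,279.60 = $347,967.90.

$66,279.60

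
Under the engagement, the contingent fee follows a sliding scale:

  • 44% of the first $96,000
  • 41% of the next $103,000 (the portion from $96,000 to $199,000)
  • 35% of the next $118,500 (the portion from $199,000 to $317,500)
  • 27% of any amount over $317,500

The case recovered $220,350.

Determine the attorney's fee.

First $96,000 at 44% = $42,240.00
Next $103,000 at 41% = $42,230.00
Remaining $21,350 at 35% = $7,472.50
Fee: $42,240.00 + $42,230.00 + $7,472.50 = $91,942.50

$91,942.50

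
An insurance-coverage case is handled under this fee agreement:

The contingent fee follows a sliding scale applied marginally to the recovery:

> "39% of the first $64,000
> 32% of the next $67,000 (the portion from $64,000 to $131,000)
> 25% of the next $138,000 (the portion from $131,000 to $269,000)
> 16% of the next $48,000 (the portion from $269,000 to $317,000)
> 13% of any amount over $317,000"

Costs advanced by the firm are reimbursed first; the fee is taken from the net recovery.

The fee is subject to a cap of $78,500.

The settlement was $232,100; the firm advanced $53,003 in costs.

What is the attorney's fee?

$58,424.25

Fee base (net of costs): $232,100 − $53,003 = $179,097
First $64,000 at 39% = $24,960.00
Next $67,000 at 32% = $21,440.00
Remaining $48,097 at 25% = $12,024.25
Fee: $24,960.00 + $21,440.00 + $12,024.25 = $58,424.25
$58,424.25 is under the $78,500 cap.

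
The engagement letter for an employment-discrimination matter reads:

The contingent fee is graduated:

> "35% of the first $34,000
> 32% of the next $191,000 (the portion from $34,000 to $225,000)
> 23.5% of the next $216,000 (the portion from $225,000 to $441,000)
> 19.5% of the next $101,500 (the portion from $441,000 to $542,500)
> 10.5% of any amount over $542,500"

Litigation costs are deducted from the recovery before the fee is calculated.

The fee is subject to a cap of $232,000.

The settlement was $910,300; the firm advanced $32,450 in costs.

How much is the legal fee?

Fee base (net of costs): $910,300 − $32,450 = $877,850
First $34,000 at 35% = $11,900.00
Next $191,000 at 32% = $61,120.00
Next $216,000 at 23.5% = $50,760.00
Next $101,500 at 19.5% = $19,792.50
Remaining $335,350 at 10.5% = $35,211.75
Fee: $11,900.00 + $61,120.00 + $50,760.00 + $19,792.50 + $35,211.75 = $178,784.25
$178,784.25 is under the $232,000 cap.

$178,784.25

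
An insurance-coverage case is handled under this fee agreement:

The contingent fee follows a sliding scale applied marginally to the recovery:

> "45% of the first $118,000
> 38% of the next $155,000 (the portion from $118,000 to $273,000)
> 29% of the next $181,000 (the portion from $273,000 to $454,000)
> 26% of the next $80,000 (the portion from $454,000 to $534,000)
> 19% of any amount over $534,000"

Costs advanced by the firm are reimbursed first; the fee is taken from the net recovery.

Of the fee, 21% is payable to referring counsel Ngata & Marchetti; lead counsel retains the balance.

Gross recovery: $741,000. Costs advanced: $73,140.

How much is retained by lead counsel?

Fee base (net of costs): $741,000 − $73,140 = $667,860
First $118,000 at 45% = $53,100.00
Next $155,000 at 38% = $58,900.00
Next $181,000 at 29% = $52,490.00
Next $80,000 at 26% = $20,800.00
Remaining $133,860 at 19% = $25,433.40
Fee: $53,100.00 + $58,900.00 + $52,490.00 + $20,800.00 + $25,433.40 = $210,723.40
Referral share: 21% of $210,723.40 = $44,251.91; lead counsel retains $210,723.40 − $44,251.91 = $166,471.49.

$166,471.49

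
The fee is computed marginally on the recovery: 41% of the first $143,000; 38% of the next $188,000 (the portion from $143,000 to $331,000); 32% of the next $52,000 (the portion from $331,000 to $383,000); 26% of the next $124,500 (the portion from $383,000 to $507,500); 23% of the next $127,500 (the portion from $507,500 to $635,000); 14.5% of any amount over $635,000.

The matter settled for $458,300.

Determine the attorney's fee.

$166,288.00

First $143,000 at 41% = $58,630.00
Next $188,000 at 38% = $71,440.00
Next $52,000 at 32% = $16,640.00
Remaining $75,300 at 26% = $19,578.00
Fee: $58,630.00 + $71,440.00 + $16,640.00 + $19,578.00 = $166,288.00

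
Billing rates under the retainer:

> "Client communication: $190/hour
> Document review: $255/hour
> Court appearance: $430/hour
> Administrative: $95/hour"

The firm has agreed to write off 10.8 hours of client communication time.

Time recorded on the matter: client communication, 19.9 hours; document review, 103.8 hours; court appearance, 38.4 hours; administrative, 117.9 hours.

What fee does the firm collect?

$55,910.50

Client communication: 19.9 × $190 = $3,781.00
Document review: 103.8 × $255 = $26,469.00
Court appearance: 38.4 × $430 = $16,512.00
Administrative: 117.9 × $95 = $11,200.50
Subtotal: $57,962.50
Write-off: 10.8 × $190 = $2,052.00
Total: $57,962.50 − $2,052.00 = $55,910.50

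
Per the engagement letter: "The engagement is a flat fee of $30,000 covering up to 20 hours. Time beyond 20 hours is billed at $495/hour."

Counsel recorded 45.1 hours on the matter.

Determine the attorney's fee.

$42,424.50

Flat fee: $30,000.00
Excess hours: 45.1 − 20 = 25.1
Overrun: 25.1 × $495 = $12,424.50
Total: $30,000.00 + $12,424.50 = $42,424.50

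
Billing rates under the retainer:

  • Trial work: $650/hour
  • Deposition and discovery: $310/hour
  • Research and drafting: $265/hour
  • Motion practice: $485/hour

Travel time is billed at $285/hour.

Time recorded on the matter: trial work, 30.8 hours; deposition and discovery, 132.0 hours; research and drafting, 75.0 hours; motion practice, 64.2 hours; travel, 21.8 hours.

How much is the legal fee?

$118,165.00

Trial work: 30.8 × $650 = $20,020.00
Deposition and discovery: 132.0 × $310 = $40,920.00
Research and drafting: 75.0 × $265 = $19,875.00
Motion practice: 64.2 × $485 = $31,137.00
Subtotal: $20,020.00 + $40,920.00 + $19,875.00 + $31,137.00 = $111,952.00
Travel: 21.8 × $285 = $6,213.00
Total: $111,952.00 + $6,213.00 = $118,165.00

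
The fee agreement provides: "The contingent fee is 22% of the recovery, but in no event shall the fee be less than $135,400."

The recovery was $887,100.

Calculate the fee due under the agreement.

22% of $887,100 = $195,162.00
That exceeds the $135,400 minimum.

$195,162.00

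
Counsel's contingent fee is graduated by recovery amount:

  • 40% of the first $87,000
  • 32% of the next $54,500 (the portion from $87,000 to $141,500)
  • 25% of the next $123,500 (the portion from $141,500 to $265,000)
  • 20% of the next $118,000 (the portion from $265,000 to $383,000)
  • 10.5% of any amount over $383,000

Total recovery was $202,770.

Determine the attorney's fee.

$67,557.50

First $87,000 at 40% = $34,800.00
Next $54,500 at 32% = $17,440.00
Remaining $61,270 at 25% = $15,317.50
Fee: $34,800.00 + $17,440.00 + $15,317.50 = $67,557.50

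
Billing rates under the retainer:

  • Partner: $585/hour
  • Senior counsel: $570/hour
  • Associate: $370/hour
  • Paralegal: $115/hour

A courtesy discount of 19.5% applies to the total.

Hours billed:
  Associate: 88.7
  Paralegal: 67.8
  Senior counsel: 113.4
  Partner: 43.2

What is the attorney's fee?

$105,073.43

Partner: 43.2 × $585 = $25,272.00
Senior counsel: 113.4 × $570 = $64,638.00
Associate: 88.7 × $370 = $32,819.00
Paralegal: 67.8 × $115 = $7,797.00
Subtotal: $130,526.00
Less 19.5% discount: −$25,452.57
Total: $130,526.00 − $25,452.57 = $105,073.43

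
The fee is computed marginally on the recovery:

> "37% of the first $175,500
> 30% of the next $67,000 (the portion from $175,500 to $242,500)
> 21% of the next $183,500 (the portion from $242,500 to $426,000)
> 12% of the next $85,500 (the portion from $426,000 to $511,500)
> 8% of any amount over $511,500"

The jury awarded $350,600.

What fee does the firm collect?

$107,736.00

First $175,500 at 37% = $64,935.00
Next $67,000 at 30% = $20,100.00
Remaining $108,100 at 21% = $22,701.00
Fee: $64,935.00 + $20,100.00 + $22,701.00 = $107,736.00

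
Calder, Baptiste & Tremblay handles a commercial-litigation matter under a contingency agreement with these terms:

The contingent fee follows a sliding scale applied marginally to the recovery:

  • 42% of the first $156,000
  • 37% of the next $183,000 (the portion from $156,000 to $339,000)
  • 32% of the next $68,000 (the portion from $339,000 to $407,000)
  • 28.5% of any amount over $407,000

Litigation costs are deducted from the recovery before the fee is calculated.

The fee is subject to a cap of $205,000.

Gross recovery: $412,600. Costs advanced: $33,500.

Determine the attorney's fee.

Fee base (net of costs): $412,600 − $33,500 = $379,100
First $156,000 at 42% = $65,520.00
Next $183,000 at 37% = $67,710.00
Remaining $40,100 at 32% = $12,832.00
Fee: $65,520.00 + $67,710.00 + $12,832.00 = $146,062.00
$146,062.00 is under the $205,000 cap.

$146,062.00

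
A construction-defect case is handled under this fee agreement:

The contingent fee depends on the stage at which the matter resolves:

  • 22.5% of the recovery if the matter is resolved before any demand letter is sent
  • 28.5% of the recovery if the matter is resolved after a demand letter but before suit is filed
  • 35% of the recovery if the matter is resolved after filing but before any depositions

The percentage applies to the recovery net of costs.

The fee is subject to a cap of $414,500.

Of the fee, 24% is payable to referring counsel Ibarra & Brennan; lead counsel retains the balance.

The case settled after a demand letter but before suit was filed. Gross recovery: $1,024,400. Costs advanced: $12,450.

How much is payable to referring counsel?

$69,217.38

Fee base (net of costs): $1,024,400 − $12,450 = $1,011,950
The matter settled after a demand letter but before suit was filed, so the 28.5% rate applies.
$1,011,950 × 28.5% = $288,405.75
$288,405.75 is under the $414,500 cap.
Referral share: 24% of $288,405.75 = $69,217.38; lead counsel retains $288,405.75 − $69,217.38 = $219,188.37.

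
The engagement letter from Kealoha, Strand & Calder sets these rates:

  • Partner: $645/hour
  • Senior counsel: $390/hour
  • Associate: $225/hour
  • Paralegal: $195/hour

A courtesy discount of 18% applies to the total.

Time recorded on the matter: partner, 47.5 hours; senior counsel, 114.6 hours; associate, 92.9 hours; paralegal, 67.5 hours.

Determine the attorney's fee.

$89,705.13

Partner: 47.5 × $645 = $30,637.50
Senior counsel: 114.6 × $390 = $44,694.00
Associate: 92.9 × $225 = $20,902.50
Paralegal: 67.5 × $195 = $13,162.50
Subtotal: $109,396.50
Less 18% discount: −$19,691.37
Total: $109,396.50 − $19,691.37 = $89,705.13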